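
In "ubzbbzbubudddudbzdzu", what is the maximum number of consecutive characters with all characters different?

[u] len 1
[u, b] len 2
[u, b, z] len 3
[z, b] len 2
[b] len 1
[b, z] len 2
[z, b] len 2
[z, b, u] len 3
[u, b] len 2
[b, u] len 2
[b, u, d] len 3
[d] len 1
[d] len 1
[d, u] len 2
[u, d] len 2
[u, d, b] len 3
[u, d, b, z] len 4
[b, z, d] len 3
[d, z] len 2
[d, z, u] len 3
Longest all-distinct length: 4.

4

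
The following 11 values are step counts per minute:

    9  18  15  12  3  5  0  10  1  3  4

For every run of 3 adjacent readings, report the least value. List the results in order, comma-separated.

9, 12, 3, 3, 0, 0, 0, 1, 1

[9, 18, 15] → min 9
[18, 15, 12] → min 12
[15, 12, 3] → min 3
[12, 3, 5] → min 3
[3, 5, 0] → min 0
[5, 0, 10] → min 0
[0, 10, 1] → min 0
[10, 1, 3] → min 1
[1, 3, 4] → min 1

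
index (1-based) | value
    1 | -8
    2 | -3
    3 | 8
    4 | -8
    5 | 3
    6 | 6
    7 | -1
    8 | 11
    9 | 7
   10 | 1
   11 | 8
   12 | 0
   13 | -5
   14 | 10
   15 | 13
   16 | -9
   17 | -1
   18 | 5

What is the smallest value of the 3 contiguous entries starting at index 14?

Elements at indices 14..16: 10, 13, -9
min(10, 13, -9) = -9

-9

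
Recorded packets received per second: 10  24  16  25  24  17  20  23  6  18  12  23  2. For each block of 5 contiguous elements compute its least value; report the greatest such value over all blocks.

10 24 16 25 24 → min 10
24 16 25 24 17 → min 16
16 25 24 17 20 → min 16
25 24 17 20 23 → min 17
24 17 20 23 6 → min 6
17 20 23 6 18 → min 6
20 23 6 18 12 → min 6
23 6 18 12 23 → min 6
6 18 12 23 2 → min 2
Greatest of these is 17.

17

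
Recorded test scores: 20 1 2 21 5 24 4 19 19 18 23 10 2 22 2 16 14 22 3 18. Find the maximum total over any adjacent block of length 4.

Window sums for each of the 17 positions:
[20, 1, 2, 21] → sum 44
[1, 2, 21, 5] → sum 29
[2, 21, 5, 24] → sum 52
[21, 5, 24, 4] → sum 54
[5, 24, 4, 19] → sum 52
[24, 4, 19, 19] → sum 66
[4, 19, 19, 18] → sum 60
[19, 19, 18, 23] → sum 79
[19, 18, 23, 10] → sum 70
[18, 23, 10, 2] → sum 53
[23, 10, 2, 22] → sum 57
[10, 2, 22, 2] → sum 36
[2, 22, 2, 16] → sum 42
[22, 2, 16, 14] → sum 54
[2, 16, 14, 22] → sum 54
[16, 14, 22, 3] → sum 55
[14, 22, 3, 18] → sum 57
Maximum of these is 79.

79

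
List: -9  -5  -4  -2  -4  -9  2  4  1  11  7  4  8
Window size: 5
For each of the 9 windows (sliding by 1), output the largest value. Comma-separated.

-2, -2, 2, 4, 4, 11, 11, 11, 11

[-9, -5, -4, -2, -4] → max -2
[-5, -4, -2, -4, -9] → max -2
[-4, -2, -4, -9, 2] → max 2
[-2, -4, -9, 2, 4] → max 4
[-4, -9, 2, 4, 1] → max 4
[-9, 2, 4, 1, 11] → max 11
[2, 4, 1, 11, 7] → max 11
[4, 1, 11, 7, 4] → max 11
[1, 11, 7, 4, 8] → max 11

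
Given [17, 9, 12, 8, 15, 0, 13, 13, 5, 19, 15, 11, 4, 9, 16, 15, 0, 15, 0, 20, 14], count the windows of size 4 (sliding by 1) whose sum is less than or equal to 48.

[17, 9, 12, 8] → sum 46  ≤ 48 ✓
[9, 12, 8, 15] → sum 44  ≤ 48 ✓
[12, 8, 15, 0] → sum 35  ≤ 48 ✓
[8, 15, 0, 13] → sum 36  ≤ 48 ✓
[15, 0, 13, 13] → sum 41  ≤ 48 ✓
[0, 13, 13, 5] → sum 31  ≤ 48 ✓
[13, 13, 5, 19] → sum 50
[13, 5, 19, 15] → sum 52
[5, 19, 15, 11] → sum 50
[19, 15, 11, 4] → sum 49
[15, 11, 4, 9] → sum 39  ≤ 48 ✓
[11, 4, 9, 16] → sum 40  ≤ 48 ✓
[4, 9, 16, 15] → sum 44  ≤ 48 ✓
[9, 16, 15, 0] → sum 40  ≤ 48 ✓
[16, 15, 0, 15] → sum 46  ≤ 48 ✓
[15, 0, 15, 0] → sum 30  ≤ 48 ✓
[0, 15, 0, 20] → sum 35  ≤ 48 ✓
[15, 0, 20, 14] → sum 49
13 windows satisfy the condition.

13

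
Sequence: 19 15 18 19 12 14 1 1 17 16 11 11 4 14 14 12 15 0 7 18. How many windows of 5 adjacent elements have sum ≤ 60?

13

[19, 15, 18, 19, 12] → sum 83
[15, 18, 19, 12, 14] → sum 78
[18, 19, 12, 14, 1] → sum 64
[19, 12, 14, 1, 1] → sum 47  ≤ 60 ✓
[12, 14, 1, 1, 17] → sum 45  ≤ 60 ✓
[14, 1, 1, 17, 16] → sum 49  ≤ 60 ✓
[1, 1, 17, 16, 11] → sum 46  ≤ 60 ✓
[1, 17, 16, 11, 11] → sum 56  ≤ 60 ✓
[17, 16, 11, 11, 4] → sum 59  ≤ 60 ✓
[16, 11, 11, 4, 14] → sum 56  ≤ 60 ✓
[11, 11, 4, 14, 14] → sum 54  ≤ 60 ✓
[11, 4, 14, 14, 12] → sum 55  ≤ 60 ✓
[4, 14, 14, 12, 15] → sum 59  ≤ 60 ✓
[14, 14, 12, 15, 0] → sum 55  ≤ 60 ✓
[14, 12, 15, 0, 7] → sum 48  ≤ 60 ✓
[12, 15, 0, 7, 18] → sum 52  ≤ 60 ✓
13 windows satisfy the condition.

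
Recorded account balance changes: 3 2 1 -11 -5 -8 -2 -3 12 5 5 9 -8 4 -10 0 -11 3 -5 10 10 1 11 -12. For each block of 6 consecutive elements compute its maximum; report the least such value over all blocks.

[3, 2, 1, -11, -5, -8] → max 3
[2, 1, -11, -5, -8, -2] → max 2
[1, -11, -5, -8, -2, -3] → max 1
[-11, -5, -8, -2, -3, 12] → max 12
[-5, -8, -2, -3, 12, 5] → max 12
[-8, -2, -3, 12, 5, 5] → max 12
[-2, -3, 12, 5, 5, 9] → max 12
[-3, 12, 5, 5, 9, -8] → max 12
[12, 5, 5, 9, -8, 4] → max 12
[5, 5, 9, -8, 4, -10] → max 9
[5, 9, -8, 4, -10, 0] → max 9
[9, -8, 4, -10, 0, -11] → max 9
[-8, 4, -10, 0, -11, 3] → max 4
[4, -10, 0, -11, 3, -5] → max 4
[-10, 0, -11, 3, -5, 10] → max 10
[0, -11, 3, -5, 10, 10] → max 10
[-11, 3, -5, 10, 10, 1] → max 10
[3, -5, 10, 10, 1, 11] → max 11
[-5, 10, 10, 1, 11, -12] → max 11
Least of these is 1.

1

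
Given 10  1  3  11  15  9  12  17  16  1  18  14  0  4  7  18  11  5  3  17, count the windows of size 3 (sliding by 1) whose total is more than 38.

1

[10, 1, 3] → sum 14
[1, 3, 11] → sum 15
[3, 11, 15] → sum 29
[11, 15, 9] → sum 35
[15, 9, 12] → sum 36
[9, 12, 17] → sum 38
[12, 17, 16] → sum 45  > 38 ✓
[17, 16, 1] → sum 34
[16, 1, 18] → sum 35
[1, 18, 14] → sum 33
[18, 14, 0] → sum 32
[14, 0, 4] → sum 18
[0, 4, 7] → sum 11
[4, 7, 18] → sum 29
[7, 18, 11] → sum 36
[18, 11, 5] → sum 34
[11, 5, 3] → sum 19
[5, 3, 17] → sum 25
1 window satisfy the condition.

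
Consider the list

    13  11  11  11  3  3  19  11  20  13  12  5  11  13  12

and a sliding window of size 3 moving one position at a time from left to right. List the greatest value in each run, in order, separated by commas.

13 11 11 → max 13
11 11 11 → max 11
11 11 3 → max 11
11 3 3 → max 11
3 3 19 → max 19
3 19 11 → max 19
19 11 20 → max 20
11 20 13 → max 20
20 13 12 → max 20
13 12 5 → max 13
12 5 11 → max 12
5 11 13 → max 13
11 13 12 → max 13

13, 11, 11, 11, 19, 19, 20, 20, 20, 13, 12, 13, 13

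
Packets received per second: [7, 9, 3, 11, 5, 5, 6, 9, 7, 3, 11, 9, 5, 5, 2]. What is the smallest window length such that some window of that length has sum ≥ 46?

add 7: running sum 7 < 46
add 9: running sum 16 < 46
add 3: running sum 19 < 46
add 11: running sum 30 < 46
add 5: running sum 35 < 46
add 5: running sum 40 < 46
end 6: [7, 9, 3, 11, 5, 5, 6] sum 46, len 7
end 7: [9, 3, 11, 5, 5, 6, 9] sum 48, len 7
end 8: [3, 11, 5, 5, 6, 9, 7] sum 46, len 7
end 9: [11, 5, 5, 6, 9, 7, 3] sum 46, len 7
end 10: [5, 5, 6, 9, 7, 3, 11] sum 46, len 7
end 11: [5, 6, 9, 7, 3, 11, 9] sum 50, len 7
end 12: [6, 9, 7, 3, 11, 9, 5] sum 50, len 7
end 13: [9, 7, 3, 11, 9, 5, 5] sum 49, len 7
end 14: [9, 7, 3, 11, 9, 5, 5, 2] sum 51, len 8
Shortest qualifying length: 7.

7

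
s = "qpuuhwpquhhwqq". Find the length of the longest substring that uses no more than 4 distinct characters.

Extend right; when distinct count exceeds 4, shrink from the left:
add q: window [q] (1 distinct), len 1
add p: window [q, p] (2 distinct), len 2
add u: window [q, p, u] (3 distinct), len 3
add u: window [q, p, u, u] (3 distinct), len 4
add h: window [q, p, u, u, h] (4 distinct), len 5
add w: window [p, u, u, h, w] (4 distinct), len 5
add p: window [p, u, u, h, w, p] (4 distinct), len 6
add q: window [h, w, p, q] (4 distinct), len 4
add u: window [w, p, q, u] (4 distinct), len 4
add h: window [p, q, u, h] (4 distinct), len 4
add h: window [p, q, u, h, h] (4 distinct), len 5
add w: window [q, u, h, h, w] (4 distinct), len 5
add q: window [q, u, h, h, w, q] (4 distinct), len 6
add q: window [q, u, h, h, w, q, q] (4 distinct), len 7
Longest length with ≤4 distinct: 7.

7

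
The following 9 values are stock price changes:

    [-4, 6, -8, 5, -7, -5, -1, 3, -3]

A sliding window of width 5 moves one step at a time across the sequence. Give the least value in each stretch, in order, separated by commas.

-8, -8, -8, -7, -7

(-4, 6, -8, 5, -7) → min -8
(6, -8, 5, -7, -5) → min -8
(-8, 5, -7, -5, -1) → min -8
(5, -7, -5, -1, 3) → min -7
(-7, -5, -1, 3, -3) → min -7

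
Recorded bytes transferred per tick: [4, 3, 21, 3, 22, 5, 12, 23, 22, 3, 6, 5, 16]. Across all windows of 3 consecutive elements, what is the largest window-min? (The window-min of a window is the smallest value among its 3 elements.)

(4, 3, 21) → min 3
(3, 21, 3) → min 3
(21, 3, 22) → min 3
(3, 22, 5) → min 3
(22, 5, 12) → min 5
(5, 12, 23) → min 5
(12, 23, 22) → min 12
(23, 22, 3) → min 3
(22, 3, 6) → min 3
(3, 6, 5) → min 3
(6, 5, 16) → min 5
Largest of these is 12.

12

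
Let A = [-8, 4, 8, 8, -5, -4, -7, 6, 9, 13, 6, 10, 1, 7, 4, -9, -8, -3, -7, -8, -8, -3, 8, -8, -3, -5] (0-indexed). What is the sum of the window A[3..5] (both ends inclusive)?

-1

Elements at indices 3..5: 8, -5, -4
sum(8, -5, -4) = -1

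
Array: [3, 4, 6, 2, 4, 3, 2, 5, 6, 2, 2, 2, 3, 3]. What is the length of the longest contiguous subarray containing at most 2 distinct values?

Extend right; when distinct count exceeds 2, shrink from the left:
[3] 1 distinct, len 1
[3, 4] 2 distinct, len 2
[4, 6] 2 distinct, len 2
[6, 2] 2 distinct, len 2
[2, 4] 2 distinct, len 2
[4, 3] 2 distinct, len 2
[3, 2] 2 distinct, len 2
[2, 5] 2 distinct, len 2
[5, 6] 2 distinct, len 2
[6, 2] 2 distinct, len 2
[6, 2, 2] 2 distinct, len 3
[6, 2, 2, 2] 2 distinct, len 4
[2, 2, 2, 3] 2 distinct, len 4
[2, 2, 2, 3, 3] 2 distinct, len 5
Longest length with ≤2 distinct: 5.

5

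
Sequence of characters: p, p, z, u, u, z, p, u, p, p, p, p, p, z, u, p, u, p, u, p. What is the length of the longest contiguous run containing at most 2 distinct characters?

add p: window [p] (1 distinct), len 1
add p: window [p, p] (1 distinct), len 2
add z: window [p, p, z] (2 distinct), len 3
add u: window [z, u] (2 distinct), len 2
add u: window [z, u, u] (2 distinct), len 3
add z: window [z, u, u, z] (2 distinct), len 4
add p: window [z, p] (2 distinct), len 2
add u: window [p, u] (2 distinct), len 2
add p: window [p, u, p] (2 distinct), len 3
add p: window [p, u, p, p] (2 distinct), len 4
add p: window [p, u, p, p, p] (2 distinct), len 5
add p: window [p, u, p, p, p, p] (2 distinct), len 6
add p: window [p, u, p, p, p, p, p] (2 distinct), len 7
add z: window [p, p, p, p, p, z] (2 distinct), len 6
add u: window [z, u] (2 distinct), len 2
add p: window [u, p] (2 distinct), len 2
add u: window [u, p, u] (2 distinct), len 3
add p: window [u, p, u, p] (2 distinct), len 4
add u: window [u, p, u, p, u] (2 distinct), len 5
add p: window [u, p, u, p, u, p] (2 distinct), len 6
Longest length with ≤2 distinct: 7.

7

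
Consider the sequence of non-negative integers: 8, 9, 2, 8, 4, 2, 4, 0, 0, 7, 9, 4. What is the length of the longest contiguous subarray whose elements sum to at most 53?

11

add 8: [8] sum 8, len 1
add 9: [8, 9] sum 17, len 2
add 2: [8, 9, 2] sum 19, len 3
add 8: [8, 9, 2, 8] sum 27, len 4
add 4: [8, 9, 2, 8, 4] sum 31, len 5
add 2: [8, 9, 2, 8, 4, 2] sum 33, len 6
add 4: [8, 9, 2, 8, 4, 2, 4] sum 37, len 7
add 0: [8, 9, 2, 8, 4, 2, 4, 0] sum 37, len 8
add 0: [8, 9, 2, 8, 4, 2, 4, 0, 0] sum 37, len 9
add 7: [8, 9, 2, 8, 4, 2, 4, 0, 0, 7] sum 44, len 10
add 9: [8, 9, 2, 8, 4, 2, 4, 0, 0, 7, 9] sum 53, len 11
add 4: [9, 2, 8, 4, 2, 4, 0, 0, 7, 9, 4] sum 49, len 11
Longest length seen: 11.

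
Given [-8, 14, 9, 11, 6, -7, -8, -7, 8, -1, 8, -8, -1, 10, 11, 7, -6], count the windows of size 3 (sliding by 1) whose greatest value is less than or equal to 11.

13

[-8, 14, 9] → max 14
[14, 9, 11] → max 14
[9, 11, 6] → max 11  ≤ 11 ✓
[11, 6, -7] → max 11  ≤ 11 ✓
[6, -7, -8] → max 6  ≤ 11 ✓
[-7, -8, -7] → max -7  ≤ 11 ✓
[-8, -7, 8] → max 8  ≤ 11 ✓
[-7, 8, -1] → max 8  ≤ 11 ✓
[8, -1, 8] → max 8  ≤ 11 ✓
[-1, 8, -8] → max 8  ≤ 11 ✓
[8, -8, -1] → max 8  ≤ 11 ✓
[-8, -1, 10] → max 10  ≤ 11 ✓
[-1, 10, 11] → max 11  ≤ 11 ✓
[10, 11, 7] → max 11  ≤ 11 ✓
[11, 7, -6] → max 11  ≤ 11 ✓
13 windows satisfy the condition.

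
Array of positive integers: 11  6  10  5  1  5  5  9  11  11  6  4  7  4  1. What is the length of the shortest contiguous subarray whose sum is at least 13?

2

add 11: running sum 11 < 13
end 1: [11, 6] sum 17, len 2
end 2: [6, 10] sum 16, len 2
end 3: [10, 5] sum 15, len 2
end 4: [10, 5, 1] sum 16, len 3
end 5: [10, 5, 1, 5] sum 21, len 4
end 6: [5, 1, 5, 5] sum 16, len 4
end 7: [5, 9] sum 14, len 2
end 8: [9, 11] sum 20, len 2
end 9: [11, 11] sum 22, len 2
end 10: [11, 6] sum 17, len 2
end 11: [11, 6, 4] sum 21, len 3
end 12: [6, 4, 7] sum 17, len 3
end 13: [4, 7, 4] sum 15, len 3
end 14: [4, 7, 4, 1] sum 16, len 4
Shortest qualifying length: 2.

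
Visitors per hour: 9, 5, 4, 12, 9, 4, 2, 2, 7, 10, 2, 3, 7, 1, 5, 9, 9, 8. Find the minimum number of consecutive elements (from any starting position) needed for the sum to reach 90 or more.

15

add 9: running sum 9 < 90
add 5: running sum 14 < 90
add 4: running sum 18 < 90
add 12: running sum 30 < 90
add 9: running sum 39 < 90
add 4: running sum 43 < 90
add 2: running sum 45 < 90
add 2: running sum 47 < 90
add 7: running sum 54 < 90
add 10: running sum 64 < 90
add 2: running sum 66 < 90
add 3: running sum 69 < 90
add 7: running sum 76 < 90
add 1: running sum 77 < 90
add 5: running sum 82 < 90
end 15: [9, 5, 4, 12, 9, 4, 2, 2, 7, 10, 2, 3, 7, 1, 5, 9] sum 91, len 16
end 16: [5, 4, 12, 9, 4, 2, 2, 7, 10, 2, 3, 7, 1, 5, 9, 9] sum 91, len 16
end 17: [12, 9, 4, 2, 2, 7, 10, 2, 3, 7, 1, 5, 9, 9, 8] sum 90, len 15
Shortest qualifying length: 15.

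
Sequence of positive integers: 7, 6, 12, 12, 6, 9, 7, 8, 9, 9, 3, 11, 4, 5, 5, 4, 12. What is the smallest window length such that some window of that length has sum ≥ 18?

2

add 7: running sum 7 < 18
add 6: running sum 13 < 18
add 12: shortest ending here [6, 12] sum 18, len 2
add 12: shortest ending here [12, 12] sum 24, len 2
add 6: shortest ending here [12, 6] sum 18, len 2
add 9: shortest ending here [12, 6, 9] sum 27, len 3
add 7: shortest ending here [6, 9, 7] sum 22, len 3
add 8: shortest ending here [9, 7, 8] sum 24, len 3
add 9: shortest ending here [7, 8, 9] sum 24, len 3
add 9: shortest ending here [9, 9] sum 18, len 2
add 3: shortest ending here [9, 9, 3] sum 21, len 3
add 11: shortest ending here [9, 3, 11] sum 23, len 3
add 4: shortest ending here [3, 11, 4] sum 18, len 3
add 5: shortest ending here [11, 4, 5] sum 20, len 3
add 5: shortest ending here [11, 4, 5, 5] sum 25, len 4
add 4: shortest ending here [4, 5, 5, 4] sum 18, len 4
add 12: shortest ending here [5, 4, 12] sum 21, len 3
Shortest qualifying length: 2.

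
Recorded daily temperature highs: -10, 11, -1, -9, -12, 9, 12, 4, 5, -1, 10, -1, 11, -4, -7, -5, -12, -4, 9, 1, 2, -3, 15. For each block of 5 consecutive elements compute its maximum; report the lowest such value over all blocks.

-4

Window maxs for each of the 19 positions:
(-10, 11, -1, -9, -12) → max 11
(11, -1, -9, -12, 9) → max 11
(-1, -9, -12, 9, 12) → max 12
(-9, -12, 9, 12, 4) → max 12
(-12, 9, 12, 4, 5) → max 12
(9, 12, 4, 5, -1) → max 12
(12, 4, 5, -1, 10) → max 12
(4, 5, -1, 10, -1) → max 10
(5, -1, 10, -1, 11) → max 11
(-1, 10, -1, 11, -4) → max 11
(10, -1, 11, -4, -7) → max 11
(-1, 11, -4, -7, -5) → max 11
(11, -4, -7, -5, -12) → max 11
(-4, -7, -5, -12, -4) → max -4
(-7, -5, -12, -4, 9) → max 9
(-5, -12, -4, 9, 1) → max 9
(-12, -4, 9, 1, 2) → max 9
(-4, 9, 1, 2, -3) → max 9
(9, 1, 2, -3, 15) → max 15
Lowest of these is -4.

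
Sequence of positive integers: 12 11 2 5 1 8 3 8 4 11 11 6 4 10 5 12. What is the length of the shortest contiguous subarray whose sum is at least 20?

add 12: running sum 12 < 20
end 1: [12, 11] sum 23, len 2
end 2: [12, 11, 2] sum 25, len 3
end 3: [12, 11, 2, 5] sum 30, len 4
end 4: [12, 11, 2, 5, 1] sum 31, len 5
end 5: [11, 2, 5, 1, 8] sum 27, len 5
end 6: [11, 2, 5, 1, 8, 3] sum 30, len 6
end 7: [1, 8, 3, 8] sum 20, len 4
end 8: [8, 3, 8, 4] sum 23, len 4
end 9: [8, 4, 11] sum 23, len 3
end 10: [11, 11] sum 22, len 2
end 11: [11, 11, 6] sum 28, len 3
end 12: [11, 6, 4] sum 21, len 3
end 13: [6, 4, 10] sum 20, len 3
end 14: [6, 4, 10, 5] sum 25, len 4
end 15: [10, 5, 12] sum 27, len 3
Shortest qualifying length: 2.

2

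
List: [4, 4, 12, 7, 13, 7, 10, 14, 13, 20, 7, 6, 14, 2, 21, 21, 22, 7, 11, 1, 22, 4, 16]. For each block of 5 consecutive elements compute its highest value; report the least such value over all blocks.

Each size-5 window and its max:
[4, 4, 12, 7, 13] → max 13
[4, 12, 7, 13, 7] → max 13
[12, 7, 13, 7, 10] → max 13
[7, 13, 7, 10, 14] → max 14
[13, 7, 10, 14, 13] → max 14
[7, 10, 14, 13, 20] → max 20
[10, 14, 13, 20, 7] → max 20
[14, 13, 20, 7, 6] → max 20
[13, 20, 7, 6, 14] → max 20
[20, 7, 6, 14, 2] → max 20
[7, 6, 14, 2, 21] → max 21
[6, 14, 2, 21, 21] → max 21
[14, 2, 21, 21, 22] → max 22
[2, 21, 21, 22, 7] → max 22
[21, 21, 22, 7, 11] → max 22
[21, 22, 7, 11, 1] → max 22
[22, 7, 11, 1, 22] → max 22
[7, 11, 1, 22, 4] → max 22
[11, 1, 22, 4, 16] → max 22
Least of these is 13.

13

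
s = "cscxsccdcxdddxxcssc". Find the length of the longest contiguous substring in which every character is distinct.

3

add c: [c] len 1
add s: [c, s] len 2
add c (repeat c, move left end past it): [s, c] len 2
add x: [s, c, x] len 3
add s (repeat s, move left end past it): [c, x, s] len 3
add c (repeat c, move left end past it): [x, s, c] len 3
add c (repeat c, move left end past it): [c] len 1
add d: [c, d] len 2
add c (repeat c, move left end past it): [d, c] len 2
add x: [d, c, x] len 3
add d (repeat d, move left end past it): [c, x, d] len 3
add d (repeat d, move left end past it): [d] len 1
add d (repeat d, move left end past it): [d] len 1
add x: [d, x] len 2
add x (repeat x, move left end past it): [x] len 1
add c: [x, c] len 2
add s: [x, c, s] len 3
add s (repeat s, move left end past it): [s] len 1
add c: [s, c] len 2
Longest all-distinct length: 3.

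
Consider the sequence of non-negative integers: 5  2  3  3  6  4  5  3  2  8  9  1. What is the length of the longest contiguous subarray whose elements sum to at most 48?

→ 5: sum 5, len 1
→ 2: sum 7, len 2
→ 3: sum 10, len 3
→ 3: sum 13, len 4
→ 6: sum 19, len 5
→ 4: sum 23, len 6
→ 5: sum 28, len 7
→ 3: sum 31, len 8
→ 2: sum 33, len 9
→ 8: sum 41, len 10
→ 9 (dropped 5): sum 45, len 10
→ 1: sum 46, len 11
Longest length seen: 11.

11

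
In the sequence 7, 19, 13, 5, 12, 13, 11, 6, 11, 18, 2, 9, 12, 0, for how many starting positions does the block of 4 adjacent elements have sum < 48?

(7, 19, 13, 5) → sum 44  < 48 ✓
(19, 13, 5, 12) → sum 49
(13, 5, 12, 13) → sum 43  < 48 ✓
(5, 12, 13, 11) → sum 41  < 48 ✓
(12, 13, 11, 6) → sum 42  < 48 ✓
(13, 11, 6, 11) → sum 41  < 48 ✓
(11, 6, 11, 18) → sum 46  < 48 ✓
(6, 11, 18, 2) → sum 37  < 48 ✓
(11, 18, 2, 9) → sum 40  < 48 ✓
(18, 2, 9, 12) → sum 41  < 48 ✓
(2, 9, 12, 0) → sum 23  < 48 ✓
10 windows satisfy the condition.

10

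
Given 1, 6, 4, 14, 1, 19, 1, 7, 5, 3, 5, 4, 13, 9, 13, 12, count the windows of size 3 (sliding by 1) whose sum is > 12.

1 6 4 → sum 11
6 4 14 → sum 24  > 12 ✓
4 14 1 → sum 19  > 12 ✓
14 1 19 → sum 34  > 12 ✓
1 19 1 → sum 21  > 12 ✓
19 1 7 → sum 27  > 12 ✓
1 7 5 → sum 13  > 12 ✓
7 5 3 → sum 15  > 12 ✓
5 3 5 → sum 13  > 12 ✓
3 5 4 → sum 12
5 4 13 → sum 22  > 12 ✓
4 13 9 → sum 26  > 12 ✓
13 9 13 → sum 35  > 12 ✓
9 13 12 → sum 34  > 12 ✓
12 windows satisfy the condition.

12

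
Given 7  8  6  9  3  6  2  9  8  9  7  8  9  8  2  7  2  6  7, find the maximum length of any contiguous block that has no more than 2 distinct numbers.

3

[7] 1 distinct, len 1
[7, 8] 2 distinct, len 2
[8, 6] 2 distinct, len 2
[6, 9] 2 distinct, len 2
[9, 3] 2 distinct, len 2
[3, 6] 2 distinct, len 2
[6, 2] 2 distinct, len 2
[2, 9] 2 distinct, len 2
[9, 8] 2 distinct, len 2
[9, 8, 9] 2 distinct, len 3
[9, 7] 2 distinct, len 2
[7, 8] 2 distinct, len 2
[8, 9] 2 distinct, len 2
[8, 9, 8] 2 distinct, len 3
[8, 2] 2 distinct, len 2
[2, 7] 2 distinct, len 2
[2, 7, 2] 2 distinct, len 3
[2, 6] 2 distinct, len 2
[6, 7] 2 distinct, len 2
Longest length with ≤2 distinct: 3.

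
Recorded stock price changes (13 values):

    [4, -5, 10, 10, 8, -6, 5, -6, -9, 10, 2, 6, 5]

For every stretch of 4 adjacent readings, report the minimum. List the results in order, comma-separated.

-5, -5, -6, -6, -6, -9, -9, -9, -9, 2

[4, -5, 10, 10] → min -5
[-5, 10, 10, 8] → min -5
[10, 10, 8, -6] → min -6
[10, 8, -6, 5] → min -6
[8, -6, 5, -6] → min -6
[-6, 5, -6, -9] → min -9
[5, -6, -9, 10] → min -9
[-6, -9, 10, 2] → min -9
[-9, 10, 2, 6] → min -9
[10, 2, 6, 5] → min 2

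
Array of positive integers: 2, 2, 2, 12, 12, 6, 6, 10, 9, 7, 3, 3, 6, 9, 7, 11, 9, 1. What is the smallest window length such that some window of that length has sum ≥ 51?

add 2: running sum 2 < 51
add 2: running sum 4 < 51
add 2: running sum 6 < 51
add 12: running sum 18 < 51
add 12: running sum 30 < 51
add 6: running sum 36 < 51
add 6: running sum 42 < 51
add 10: shortest ending here [2, 2, 2, 12, 12, 6, 6, 10] sum 52, len 8
add 9: shortest ending here [12, 12, 6, 6, 10, 9] sum 55, len 6
add 7: shortest ending here [12, 12, 6, 6, 10, 9, 7] sum 62, len 7
add 3: shortest ending here [12, 6, 6, 10, 9, 7, 3] sum 53, len 7
add 3: shortest ending here [12, 6, 6, 10, 9, 7, 3, 3] sum 56, len 8
add 6: shortest ending here [12, 6, 6, 10, 9, 7, 3, 3, 6] sum 62, len 9
add 9: shortest ending here [6, 10, 9, 7, 3, 3, 6, 9] sum 53, len 8
add 7: shortest ending here [10, 9, 7, 3, 3, 6, 9, 7] sum 54, len 8
add 11: shortest ending here [9, 7, 3, 3, 6, 9, 7, 11] sum 55, len 8
add 9: shortest ending here [7, 3, 3, 6, 9, 7, 11, 9] sum 55, len 8
add 1: shortest ending here [7, 3, 3, 6, 9, 7, 11, 9, 1] sum 56, len 9
Shortest qualifying length: 6.

6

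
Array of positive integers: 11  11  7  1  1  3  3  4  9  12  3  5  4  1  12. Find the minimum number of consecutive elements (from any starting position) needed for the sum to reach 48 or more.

Extend right; whenever the sum reaches 48, record the length and shrink from the left:
add 11: running sum 11 < 48
add 11: running sum 22 < 48
add 7: running sum 29 < 48
add 1: running sum 30 < 48
add 1: running sum 31 < 48
add 3: running sum 34 < 48
add 3: running sum 37 < 48
add 4: running sum 41 < 48
add 9: shortest ending here [11, 11, 7, 1, 1, 3, 3, 4, 9] sum 50, len 9
add 12: shortest ending here [11, 7, 1, 1, 3, 3, 4, 9, 12] sum 51, len 9
add 3: shortest ending here [11, 7, 1, 1, 3, 3, 4, 9, 12, 3] sum 54, len 10
add 5: shortest ending here [7, 1, 1, 3, 3, 4, 9, 12, 3, 5] sum 48, len 10
add 4: shortest ending here [7, 1, 1, 3, 3, 4, 9, 12, 3, 5, 4] sum 52, len 11
add 1: shortest ending here [7, 1, 1, 3, 3, 4, 9, 12, 3, 5, 4, 1] sum 53, len 12
add 12: shortest ending here [4, 9, 12, 3, 5, 4, 1, 12] sum 50, len 8
Shortest qualifying length: 8.

8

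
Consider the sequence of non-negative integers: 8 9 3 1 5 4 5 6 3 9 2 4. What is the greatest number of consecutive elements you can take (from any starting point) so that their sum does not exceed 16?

→ 8: sum 8, len 1
→ 9 (dropped 8): sum 9, len 1
→ 3: sum 12, len 2
→ 1: sum 13, len 3
→ 5 (dropped 9): sum 9, len 3
→ 4: sum 13, len 4
→ 5 (dropped 3): sum 15, len 4
→ 6 (dropped 1, 5): sum 15, len 3
→ 3 (dropped 4): sum 14, len 3
→ 9 (dropped 5, 6): sum 12, len 2
→ 2: sum 14, len 3
→ 4 (dropped 3): sum 15, len 3
Longest length seen: 4.

4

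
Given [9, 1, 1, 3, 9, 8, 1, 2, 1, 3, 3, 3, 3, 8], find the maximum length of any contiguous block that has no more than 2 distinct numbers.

[9] 1 distinct, len 1
[9, 1] 2 distinct, len 2
[9, 1, 1] 2 distinct, len 3
[1, 1, 3] 2 distinct, len 3
[3, 9] 2 distinct, len 2
[9, 8] 2 distinct, len 2
[8, 1] 2 distinct, len 2
[1, 2] 2 distinct, len 2
[1, 2, 1] 2 distinct, len 3
[1, 3] 2 distinct, len 2
[1, 3, 3] 2 distinct, len 3
[1, 3, 3, 3] 2 distinct, len 4
[1, 3, 3, 3, 3] 2 distinct, len 5
[3, 3, 3, 3, 8] 2 distinct, len 5
Longest length with ≤2 distinct: 5.

5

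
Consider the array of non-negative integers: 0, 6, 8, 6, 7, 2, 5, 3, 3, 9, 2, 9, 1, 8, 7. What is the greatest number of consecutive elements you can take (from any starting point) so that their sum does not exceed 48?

[0] sum 0 len 1
[0, 6] sum 6 len 2
[0, 6, 8] sum 14 len 3
[0, 6, 8, 6] sum 20 len 4
[0, 6, 8, 6, 7] sum 27 len 5
[0, 6, 8, 6, 7, 2] sum 29 len 6
[0, 6, 8, 6, 7, 2, 5] sum 34 len 7
[0, 6, 8, 6, 7, 2, 5, 3] sum 37 len 8
[0, 6, 8, 6, 7, 2, 5, 3, 3] sum 40 len 9
[8, 6, 7, 2, 5, 3, 3, 9] sum 43 len 8
[8, 6, 7, 2, 5, 3, 3, 9, 2] sum 45 len 9
[6, 7, 2, 5, 3, 3, 9, 2, 9] sum 46 len 9
[6, 7, 2, 5, 3, 3, 9, 2, 9, 1] sum 47 len 10
[2, 5, 3, 3, 9, 2, 9, 1, 8] sum 42 len 9
[5, 3, 3, 9, 2, 9, 1, 8, 7] sum 47 len 9
Longest length seen: 10.

10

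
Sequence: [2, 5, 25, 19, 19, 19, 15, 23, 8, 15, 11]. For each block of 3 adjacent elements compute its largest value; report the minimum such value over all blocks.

15

Each size-3 window and its max:
2 5 25 → max 25
5 25 19 → max 25
25 19 19 → max 25
19 19 19 → max 19
19 19 15 → max 19
19 15 23 → max 23
15 23 8 → max 23
23 8 15 → max 23
8 15 11 → max 15
Minimum of these is 15.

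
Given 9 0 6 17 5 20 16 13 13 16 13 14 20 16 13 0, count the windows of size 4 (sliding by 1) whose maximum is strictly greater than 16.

[9, 0, 6, 17] → max 17  > 16 ✓
[0, 6, 17, 5] → max 17  > 16 ✓
[6, 17, 5, 20] → max 20  > 16 ✓
[17, 5, 20, 16] → max 20  > 16 ✓
[5, 20, 16, 13] → max 20  > 16 ✓
[20, 16, 13, 13] → max 20  > 16 ✓
[16, 13, 13, 16] → max 16
[13, 13, 16, 13] → max 16
[13, 16, 13, 14] → max 16
[16, 13, 14, 20] → max 20  > 16 ✓
[13, 14, 20, 16] → max 20  > 16 ✓
[14, 20, 16, 13] → max 20  > 16 ✓
[20, 16, 13, 0] → max 20  > 16 ✓
10 windows satisfy the condition.

10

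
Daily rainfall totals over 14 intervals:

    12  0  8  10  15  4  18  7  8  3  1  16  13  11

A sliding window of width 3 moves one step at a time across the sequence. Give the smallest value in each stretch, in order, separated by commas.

0, 0, 8, 4, 4, 4, 7, 3, 1, 1, 1, 11

Sliding a size-3 window across the 14 values:
(12, 0, 8) → min 0
(0, 8, 10) → min 0
(8, 10, 15) → min 8
(10, 15, 4) → min 4
(15, 4, 18) → min 4
(4, 18, 7) → min 4
(18, 7, 8) → min 7
(7, 8, 3) → min 3
(8, 3, 1) → min 1
(3, 1, 16) → min 1
(1, 16, 13) → min 1
(16, 13, 11) → min 11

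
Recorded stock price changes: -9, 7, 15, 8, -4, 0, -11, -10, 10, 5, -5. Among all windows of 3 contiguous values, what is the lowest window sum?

[-9, 7, 15] → sum 13
[7, 15, 8] → sum 30
[15, 8, -4] → sum 19
[8, -4, 0] → sum 4
[-4, 0, -11] → sum -15
[0, -11, -10] → sum -21
[-11, -10, 10] → sum -11
[-10, 10, 5] → sum 5
[10, 5, -5] → sum 10
Lowest of these is -21.

-21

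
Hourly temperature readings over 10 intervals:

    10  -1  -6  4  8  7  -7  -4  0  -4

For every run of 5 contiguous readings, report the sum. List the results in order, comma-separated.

15, 12, 6, 8, 4, -8

[10, -1, -6, 4, 8] → sum 15
[-1, -6, 4, 8, 7] → sum 12
[-6, 4, 8, 7, -7] → sum 6
[4, 8, 7, -7, -4] → sum 8
[8, 7, -7, -4, 0] → sum 4
[7, -7, -4, 0, -4] → sum -8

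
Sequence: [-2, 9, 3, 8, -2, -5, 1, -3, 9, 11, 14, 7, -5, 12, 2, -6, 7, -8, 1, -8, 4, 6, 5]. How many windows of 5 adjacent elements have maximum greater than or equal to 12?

(-2, 9, 3, 8, -2) → max 9
(9, 3, 8, -2, -5) → max 9
(3, 8, -2, -5, 1) → max 8
(8, -2, -5, 1, -3) → max 8
(-2, -5, 1, -3, 9) → max 9
(-5, 1, -3, 9, 11) → max 11
(1, -3, 9, 11, 14) → max 14  ≥ 12 ✓
(-3, 9, 11, 14, 7) → max 14  ≥ 12 ✓
(9, 11, 14, 7, -5) → max 14  ≥ 12 ✓
(11, 14, 7, -5, 12) → max 14  ≥ 12 ✓
(14, 7, -5, 12, 2) → max 14  ≥ 12 ✓
(7, -5, 12, 2, -6) → max 12  ≥ 12 ✓
(-5, 12, 2, -6, 7) → max 12  ≥ 12 ✓
(12, 2, -6, 7, -8) → max 12  ≥ 12 ✓
(2, -6, 7, -8, 1) → max 7
(-6, 7, -8, 1, -8) → max 7
(7, -8, 1, -8, 4) → max 7
(-8, 1, -8, 4, 6) → max 6
(1, -8, 4, 6, 5) → max 6
8 windows satisfy the condition.

8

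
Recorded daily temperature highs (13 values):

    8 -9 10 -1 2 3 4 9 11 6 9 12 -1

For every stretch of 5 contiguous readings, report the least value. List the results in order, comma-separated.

-9, -9, -1, -1, 2, 3, 4, 6, -1

Sliding a size-5 window across the 13 values:
(8, -9, 10, -1, 2) → min -9
(-9, 10, -1, 2, 3) → min -9
(10, -1, 2, 3, 4) → min -1
(-1, 2, 3, 4, 9) → min -1
(2, 3, 4, 9, 11) → min 2
(3, 4, 9, 11, 6) → min 3
(4, 9, 11, 6, 9) → min 4
(9, 11, 6, 9, 12) → min 6
(11, 6, 9, 12, -1) → min -1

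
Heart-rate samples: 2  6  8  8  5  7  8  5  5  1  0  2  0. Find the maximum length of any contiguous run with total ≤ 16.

6

[2] sum 2 len 1
[2, 6] sum 8 len 2
[2, 6, 8] sum 16 len 3
[8, 8] sum 16 len 2
[8, 5] sum 13 len 2
[5, 7] sum 12 len 2
[7, 8] sum 15 len 2
[8, 5] sum 13 len 2
[5, 5] sum 10 len 2
[5, 5, 1] sum 11 len 3
[5, 5, 1, 0] sum 11 len 4
[5, 5, 1, 0, 2] sum 13 len 5
[5, 5, 1, 0, 2, 0] sum 13 len 6
Longest length seen: 6.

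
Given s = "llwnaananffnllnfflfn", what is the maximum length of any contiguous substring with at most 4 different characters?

17

Extend right; when distinct count exceeds 4, shrink from the left:
[l] 1 distinct, len 1
[l, l] 1 distinct, len 2
[l, l, w] 2 distinct, len 3
[l, l, w, n] 3 distinct, len 4
[l, l, w, n, a] 4 distinct, len 5
[l, l, w, n, a, a] 4 distinct, len 6
[l, l, w, n, a, a, n] 4 distinct, len 7
[l, l, w, n, a, a, n, a] 4 distinct, len 8
[l, l, w, n, a, a, n, a, n] 4 distinct, len 9
[w, n, a, a, n, a, n, f] 4 distinct, len 8
[w, n, a, a, n, a, n, f, f] 4 distinct, len 9
[w, n, a, a, n, a, n, f, f, n] 4 distinct, len 10
[n, a, a, n, a, n, f, f, n, l] 4 distinct, len 10
[n, a, a, n, a, n, f, f, n, l, l] 4 distinct, len 11
[n, a, a, n, a, n, f, f, n, l, l, n] 4 distinct, len 12
[n, a, a, n, a, n, f, f, n, l, l, n, f] 4 distinct, len 13
[n, a, a, n, a, n, f, f, n, l, l, n, f, f] 4 distinct, len 14
[n, a, a, n, a, n, f, f, n, l, l, n, f, f, l] 4 distinct, len 15
[n, a, a, n, a, n, f, f, n, l, l, n, f, f, l, f] 4 distinct, len 16
[n, a, a, n, a, n, f, f, n, l, l, n, f, f, l, f, n] 4 distinct, len 17
Longest length with ≤4 distinct: 17.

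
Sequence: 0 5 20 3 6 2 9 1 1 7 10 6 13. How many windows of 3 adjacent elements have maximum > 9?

[0, 5, 20] → max 20  > 9 ✓
[5, 20, 3] → max 20  > 9 ✓
[20, 3, 6] → max 20  > 9 ✓
[3, 6, 2] → max 6
[6, 2, 9] → max 9
[2, 9, 1] → max 9
[9, 1, 1] → max 9
[1, 1, 7] → max 7
[1, 7, 10] → max 10  > 9 ✓
[7, 10, 6] → max 10  > 9 ✓
[10, 6, 13] → max 13  > 9 ✓
6 windows satisfy the condition.

6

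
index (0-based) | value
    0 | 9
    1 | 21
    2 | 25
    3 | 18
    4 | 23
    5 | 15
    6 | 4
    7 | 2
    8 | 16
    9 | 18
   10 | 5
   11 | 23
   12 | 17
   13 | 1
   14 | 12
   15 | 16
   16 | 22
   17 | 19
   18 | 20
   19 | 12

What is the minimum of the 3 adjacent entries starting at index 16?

Elements at indices 16..18: 22, 19, 20
min(22, 19, 20) = 19

19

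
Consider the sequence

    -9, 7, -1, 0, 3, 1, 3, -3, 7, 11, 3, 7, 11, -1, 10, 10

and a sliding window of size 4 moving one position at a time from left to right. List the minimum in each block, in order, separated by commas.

-9 7 -1 0 → min -9
7 -1 0 3 → min -1
-1 0 3 1 → min -1
0 3 1 3 → min 0
3 1 3 -3 → min -3
1 3 -3 7 → min -3
3 -3 7 11 → min -3
-3 7 11 3 → min -3
7 11 3 7 → min 3
11 3 7 11 → min 3
3 7 11 -1 → min -1
7 11 -1 10 → min -1
11 -1 10 10 → min -1

-9, -1, -1, 0, -3, -3, -3, -3, 3, 3, -1, -1, -1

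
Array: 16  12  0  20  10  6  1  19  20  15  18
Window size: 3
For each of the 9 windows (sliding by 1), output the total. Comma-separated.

(16, 12, 0) → sum 28
(12, 0, 20) → sum 32
(0, 20, 10) → sum 30
(20, 10, 6) → sum 36
(10, 6, 1) → sum 17
(6, 1, 19) → sum 26
(1, 19, 20) → sum 40
(19, 20, 15) → sum 54
(20, 15, 18) → sum 53

28, 32, 30, 36, 17, 26, 40, 54, 53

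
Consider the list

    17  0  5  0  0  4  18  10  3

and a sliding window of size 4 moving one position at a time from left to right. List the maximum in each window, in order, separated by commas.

[17, 0, 5, 0] → max 17
[0, 5, 0, 0] → max 5
[5, 0, 0, 4] → max 5
[0, 0, 4, 18] → max 18
[0, 4, 18, 10] → max 18
[4, 18, 10, 3] → max 18

17, 5, 5, 18, 18, 18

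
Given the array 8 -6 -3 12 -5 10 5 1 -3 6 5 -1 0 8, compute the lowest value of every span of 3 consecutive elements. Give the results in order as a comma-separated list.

-6, -6, -5, -5, -5, 1, -3, -3, -3, -1, -1, -1

8 -6 -3 → min -6
-6 -3 12 → min -6
-3 12 -5 → min -5
12 -5 10 → min -5
-5 10 5 → min -5
10 5 1 → min 1
5 1 -3 → min -3
1 -3 6 → min -3
-3 6 5 → min -3
6 5 -1 → min -1
5 -1 0 → min -1
-1 0 8 → min -1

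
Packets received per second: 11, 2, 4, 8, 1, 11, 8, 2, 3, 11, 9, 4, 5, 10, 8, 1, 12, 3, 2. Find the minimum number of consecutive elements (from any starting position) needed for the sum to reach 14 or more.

Extend right; whenever the sum reaches 14, record the length and shrink from the left:
add 11: running sum 11 < 14
add 2: running sum 13 < 14
add 4: shortest ending here [11, 2, 4] sum 17, len 3
add 8: shortest ending here [2, 4, 8] sum 14, len 3
add 1: shortest ending here [2, 4, 8, 1] sum 15, len 4
add 11: shortest ending here [8, 1, 11] sum 20, len 3
add 8: shortest ending here [11, 8] sum 19, len 2
add 2: shortest ending here [11, 8, 2] sum 21, len 3
add 3: shortest ending here [11, 8, 2, 3] sum 24, len 4
add 11: shortest ending here [3, 11] sum 14, len 2
add 9: shortest ending here [11, 9] sum 20, len 2
add 4: shortest ending here [11, 9, 4] sum 24, len 3
add 5: shortest ending here [9, 4, 5] sum 18, len 3
add 10: shortest ending here [5, 10] sum 15, len 2
add 8: shortest ending here [10, 8] sum 18, len 2
add 1: shortest ending here [10, 8, 1] sum 19, len 3
add 12: shortest ending here [8, 1, 12] sum 21, len 3
add 3: shortest ending here [12, 3] sum 15, len 2
add 2: shortest ending here [12, 3, 2] sum 17, len 3
Shortest qualifying length: 2.

2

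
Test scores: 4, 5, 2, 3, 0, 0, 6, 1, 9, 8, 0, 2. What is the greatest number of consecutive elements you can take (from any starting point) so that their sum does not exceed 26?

→ 4: sum 4, len 1
→ 5: sum 9, len 2
→ 2: sum 11, len 3
→ 3: sum 14, len 4
→ 0: sum 14, len 5
→ 0: sum 14, len 6
→ 6: sum 20, len 7
→ 1: sum 21, len 8
→ 9 (dropped 4): sum 26, len 8
→ 8 (dropped 5, 2, 3): sum 24, len 6
→ 0: sum 24, len 7
→ 2: sum 26, len 8
Longest length seen: 8.

8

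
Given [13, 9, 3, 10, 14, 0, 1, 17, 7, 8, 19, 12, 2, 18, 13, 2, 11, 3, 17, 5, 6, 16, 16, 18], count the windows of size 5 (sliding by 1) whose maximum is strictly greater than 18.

(13, 9, 3, 10, 14) → max 14
(9, 3, 10, 14, 0) → max 14
(3, 10, 14, 0, 1) → max 14
(10, 14, 0, 1, 17) → max 17
(14, 0, 1, 17, 7) → max 17
(0, 1, 17, 7, 8) → max 17
(1, 17, 7, 8, 19) → max 19  > 18 ✓
(17, 7, 8, 19, 12) → max 19  > 18 ✓
(7, 8, 19, 12, 2) → max 19  > 18 ✓
(8, 19, 12, 2, 18) → max 19  > 18 ✓
(19, 12, 2, 18, 13) → max 19  > 18 ✓
(12, 2, 18, 13, 2) → max 18
(2, 18, 13, 2, 11) → max 18
(18, 13, 2, 11, 3) → max 18
(13, 2, 11, 3, 17) → max 17
(2, 11, 3, 17, 5) → max 17
(11, 3, 17, 5, 6) → max 17
(3, 17, 5, 6, 16) → max 17
(17, 5, 6, 16, 16) → max 17
(5, 6, 16, 16, 18) → max 18
5 windows satisfy the condition.

5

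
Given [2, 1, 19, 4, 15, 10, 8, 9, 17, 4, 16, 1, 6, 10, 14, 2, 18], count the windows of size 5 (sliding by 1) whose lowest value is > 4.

1

(2, 1, 19, 4, 15) → min 1
(1, 19, 4, 15, 10) → min 1
(19, 4, 15, 10, 8) → min 4
(4, 15, 10, 8, 9) → min 4
(15, 10, 8, 9, 17) → min 8  > 4 ✓
(10, 8, 9, 17, 4) → min 4
(8, 9, 17, 4, 16) → min 4
(9, 17, 4, 16, 1) → min 1
(17, 4, 16, 1, 6) → min 1
(4, 16, 1, 6, 10) → min 1
(16, 1, 6, 10, 14) → min 1
(1, 6, 10, 14, 2) → min 1
(6, 10, 14, 2, 18) → min 2
1 window satisfy the condition.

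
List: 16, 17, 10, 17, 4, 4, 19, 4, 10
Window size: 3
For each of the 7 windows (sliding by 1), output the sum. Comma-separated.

43, 44, 31, 25, 27, 27, 33

Sliding a size-3 window across the 9 values:
(16, 17, 10) → sum 43
(17, 10, 17) → sum 44
(10, 17, 4) → sum 31
(17, 4, 4) → sum 25
(4, 4, 19) → sum 27
(4, 19, 4) → sum 27
(19, 4, 10) → sum 33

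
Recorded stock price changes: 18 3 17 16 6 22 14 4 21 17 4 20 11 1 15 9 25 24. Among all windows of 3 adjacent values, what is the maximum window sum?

Each size-3 window and its sum:
(18, 3, 17) → sum 38
(3, 17, 16) → sum 36
(17, 16, 6) → sum 39
(16, 6, 22) → sum 44
(6, 22, 14) → sum 42
(22, 14, 4) → sum 40
(14, 4, 21) → sum 39
(4, 21, 17) → sum 42
(21, 17, 4) → sum 42
(17, 4, 20) → sum 41
(4, 20, 11) → sum 35
(20, 11, 1) → sum 32
(11, 1, 15) → sum 27
(1, 15, 9) → sum 25
(15, 9, 25) → sum 49
(9, 25, 24) → sum 58
Maximum of these is 58.

58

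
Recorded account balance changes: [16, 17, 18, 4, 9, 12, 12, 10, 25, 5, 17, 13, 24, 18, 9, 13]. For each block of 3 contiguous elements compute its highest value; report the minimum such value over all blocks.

Window maxs for each of the 14 positions:
[16, 17, 18] → max 18
[17, 18, 4] → max 18
[18, 4, 9] → max 18
[4, 9, 12] → max 12
[9, 12, 12] → max 12
[12, 12, 10] → max 12
[12, 10, 25] → max 25
[10, 25, 5] → max 25
[25, 5, 17] → max 25
[5, 17, 13] → max 17
[17, 13, 24] → max 24
[13, 24, 18] → max 24
[24, 18, 9] → max 24
[18, 9, 13] → max 18
Minimum of these is 12.

12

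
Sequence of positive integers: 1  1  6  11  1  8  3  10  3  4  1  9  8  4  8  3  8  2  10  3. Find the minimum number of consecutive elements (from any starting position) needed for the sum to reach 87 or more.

add 1: running sum 1 < 87
add 1: running sum 2 < 87
add 6: running sum 8 < 87
add 11: running sum 19 < 87
add 1: running sum 20 < 87
add 8: running sum 28 < 87
add 3: running sum 31 < 87
add 10: running sum 41 < 87
add 3: running sum 44 < 87
add 4: running sum 48 < 87
add 1: running sum 49 < 87
add 9: running sum 58 < 87
add 8: running sum 66 < 87
add 4: running sum 70 < 87
add 8: running sum 78 < 87
add 3: running sum 81 < 87
add 8: shortest ending here [6, 11, 1, 8, 3, 10, 3, 4, 1, 9, 8, 4, 8, 3, 8] sum 87, len 15
add 2: shortest ending here [6, 11, 1, 8, 3, 10, 3, 4, 1, 9, 8, 4, 8, 3, 8, 2] sum 89, len 16
add 10: shortest ending here [11, 1, 8, 3, 10, 3, 4, 1, 9, 8, 4, 8, 3, 8, 2, 10] sum 93, len 16
add 3: shortest ending here [11, 1, 8, 3, 10, 3, 4, 1, 9, 8, 4, 8, 3, 8, 2, 10, 3] sum 96, len 17
Shortest qualifying length: 15.

15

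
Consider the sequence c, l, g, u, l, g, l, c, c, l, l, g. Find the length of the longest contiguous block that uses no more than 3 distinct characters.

[c] 1 distinct, len 1
[c, l] 2 distinct, len 2
[c, l, g] 3 distinct, len 3
[l, g, u] 3 distinct, len 3
[l, g, u, l] 3 distinct, len 4
[l, g, u, l, g] 3 distinct, len 5
[l, g, u, l, g, l] 3 distinct, len 6
[l, g, l, c] 3 distinct, len 4
[l, g, l, c, c] 3 distinct, len 5
[l, g, l, c, c, l] 3 distinct, len 6
[l, g, l, c, c, l, l] 3 distinct, len 7
[l, g, l, c, c, l, l, g] 3 distinct, len 8
Longest length with ≤3 distinct: 8.

8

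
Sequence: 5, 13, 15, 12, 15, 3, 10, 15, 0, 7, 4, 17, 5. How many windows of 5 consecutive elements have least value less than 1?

(5, 13, 15, 12, 15) → min 5
(13, 15, 12, 15, 3) → min 3
(15, 12, 15, 3, 10) → min 3
(12, 15, 3, 10, 15) → min 3
(15, 3, 10, 15, 0) → min 0  < 1 ✓
(3, 10, 15, 0, 7) → min 0  < 1 ✓
(10, 15, 0, 7, 4) → min 0  < 1 ✓
(15, 0, 7, 4, 17) → min 0  < 1 ✓
(0, 7, 4, 17, 5) → min 0  < 1 ✓
5 windows satisfy the condition.

5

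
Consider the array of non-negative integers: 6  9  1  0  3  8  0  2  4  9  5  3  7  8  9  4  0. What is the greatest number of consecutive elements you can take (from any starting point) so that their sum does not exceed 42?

11

→ 6: sum 6, len 1
→ 9: sum 15, len 2
→ 1: sum 16, len 3
→ 0: sum 16, len 4
→ 3: sum 19, len 5
→ 8: sum 27, len 6
→ 0: sum 27, len 7
→ 2: sum 29, len 8
→ 4: sum 33, len 9
→ 9: sum 42, len 10
→ 5 (dropped 6): sum 41, len 10
→ 3 (dropped 9): sum 35, len 10
→ 7: sum 42, len 11
→ 8 (dropped 1, 0, 3, 8): sum 38, len 8
→ 9 (dropped 0, 2, 4): sum 41, len 6
→ 4 (dropped 9): sum 36, len 6
→ 0: sum 36, len 7
Longest length seen: 11.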